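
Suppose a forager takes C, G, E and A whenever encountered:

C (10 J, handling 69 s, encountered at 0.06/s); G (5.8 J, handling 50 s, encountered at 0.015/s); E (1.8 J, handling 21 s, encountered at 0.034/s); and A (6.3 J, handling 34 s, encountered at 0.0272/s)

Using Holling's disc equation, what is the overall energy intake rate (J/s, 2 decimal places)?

R = (0.06×10 + 0.015×5.8 + 0.034×1.8 + 0.0272×6.3) / (1 + 0.06×69 + 0.015×50 + 0.034×21 + 0.0272×34) = 0.9196/7.529 = 0.1221 J/s.

0.12 J/s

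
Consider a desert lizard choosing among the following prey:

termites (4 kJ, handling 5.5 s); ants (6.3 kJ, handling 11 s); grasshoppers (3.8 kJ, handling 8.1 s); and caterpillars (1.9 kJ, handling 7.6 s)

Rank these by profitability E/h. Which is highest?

Profitability E/h (kJ/s): termites = 4/5.5 = 0.727, ants = 6.3/11 = 0.573, grasshoppers = 3.8/8.1 = 0.469, caterpillars = 1.9/7.6 = 0.25.
Ranked: termites > ants > grasshoppers > caterpillars.

termites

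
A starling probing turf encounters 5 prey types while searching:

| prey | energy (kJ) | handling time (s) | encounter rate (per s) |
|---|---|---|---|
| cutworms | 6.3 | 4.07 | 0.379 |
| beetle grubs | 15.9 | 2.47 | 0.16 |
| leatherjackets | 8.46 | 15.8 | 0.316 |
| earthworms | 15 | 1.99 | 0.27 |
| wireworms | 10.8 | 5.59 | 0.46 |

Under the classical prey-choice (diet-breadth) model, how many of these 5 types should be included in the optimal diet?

E/h in descending order: earthworms 7.54, beetle grubs 6.44, wireworms 1.93, cutworms 1.55, leatherjackets 0.535 kJ/s. The optimal diet is the largest prefix of this list for which every included type satisfies E_i/h_i > R on the types above it.
Rate on top 1: 2.634. beetle grubs: 6.44 > 2.634 → include.
Rate on top 2: 3.412. wireworms: 1.93 < 3.412 → exclude; stop.
Optimal diet: earthworms, beetle grubs — 2 of 5 types.

2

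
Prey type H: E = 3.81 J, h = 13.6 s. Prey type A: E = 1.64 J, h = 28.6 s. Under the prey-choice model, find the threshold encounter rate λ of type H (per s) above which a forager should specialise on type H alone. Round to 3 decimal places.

The zero-one rule: include type A iff E₂/h₂ > λE₁/(1+λh₁). Equality gives the switch point.
λE₁h₂ = E₂ + λE₂h₁ ⇒ λ = E₂/(E₁h₂ − E₂h₁) = 1.64/(109 − 22.3) = 0.01892 per s.

0.019 per s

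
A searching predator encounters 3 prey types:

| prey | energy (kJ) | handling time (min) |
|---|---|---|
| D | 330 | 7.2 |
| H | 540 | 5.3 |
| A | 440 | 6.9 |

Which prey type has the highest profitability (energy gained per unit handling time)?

Profitability E/h (kJ/min): D = 330/7.2 = 45.8, H = 540/5.3 = 102, A = 440/6.9 = 63.8.
Ranked: H > A > D.

H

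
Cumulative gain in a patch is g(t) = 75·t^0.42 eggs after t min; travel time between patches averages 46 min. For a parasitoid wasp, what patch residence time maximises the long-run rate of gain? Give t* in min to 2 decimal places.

33.31 min

By the marginal value theorem, leave when the instantaneous gain rate g'(t) equals the habitat-wide average g(t)/(T + t).
g'(t) = 0.42·75·t^-0.58. Setting 0.42·75·t^-0.58 = 75·t^0.42/(46+t) gives 0.42(46+t) = t, so 0.58·t = 0.42×46.
t* = 0.42×46/0.58 = 33.31 min.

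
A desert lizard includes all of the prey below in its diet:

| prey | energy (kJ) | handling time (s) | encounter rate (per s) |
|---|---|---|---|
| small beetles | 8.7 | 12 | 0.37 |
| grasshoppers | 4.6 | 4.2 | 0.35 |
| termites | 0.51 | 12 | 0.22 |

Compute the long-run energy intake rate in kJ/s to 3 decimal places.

R = Σλ_iE_i / (1 + Σλ_ih_i)
Numerator: 0.37×8.7 + 0.35×4.6 + 0.22×0.51 = 4.941
Denominator: 1 + 0.37×12 + 0.35×4.2 + 0.22×12 = 9.55
R = 4.941/9.55 = 0.5174 kJ/s

0.517 kJ/s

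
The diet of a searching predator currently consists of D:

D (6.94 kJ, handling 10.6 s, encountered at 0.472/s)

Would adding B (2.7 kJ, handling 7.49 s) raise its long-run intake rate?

Current rate: (0.472×6.94)/(1 + 0.472×10.6) = 0.5457 kJ/s.
Profitability of B: 2.7/7.49 = 0.3605 kJ/s.
0.3605 < 0.5457, so adding B would lower the average — exclude it.

No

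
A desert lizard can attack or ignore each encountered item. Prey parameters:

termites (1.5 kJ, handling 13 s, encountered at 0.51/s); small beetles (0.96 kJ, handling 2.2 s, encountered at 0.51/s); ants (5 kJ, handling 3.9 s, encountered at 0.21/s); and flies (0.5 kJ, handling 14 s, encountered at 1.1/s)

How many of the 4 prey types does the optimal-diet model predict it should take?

Profitabilities (E/h, kJ/s): ants 1.28, small beetles 0.436, termites 0.115, flies 0.0357. Add prey in this order while the next type's profitability exceeds the intake rate on those already taken.
Rate on top 1: 0.5772. small beetles: 0.436 < 0.5772 → exclude; stop.
Optimal diet: ants — 1 of 4 types.

1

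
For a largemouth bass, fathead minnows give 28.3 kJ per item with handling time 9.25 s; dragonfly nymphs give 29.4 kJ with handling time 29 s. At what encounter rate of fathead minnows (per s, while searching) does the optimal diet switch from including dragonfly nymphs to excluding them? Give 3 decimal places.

0.054 per s

The zero-one rule: include dragonfly nymphs iff E₂/h₂ > λE₁/(1+λh₁). Equality gives the switch point.
λE₁h₂ = E₂ + λE₂h₁ ⇒ λ = E₂/(E₁h₂ − E₂h₁) = 29.4/(820.7 − 271.9) = 0.05358 per s.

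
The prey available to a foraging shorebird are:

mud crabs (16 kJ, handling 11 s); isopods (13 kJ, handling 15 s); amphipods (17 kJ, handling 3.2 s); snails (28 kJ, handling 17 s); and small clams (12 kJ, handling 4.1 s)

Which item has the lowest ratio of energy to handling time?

isopods

Profitability E/h (kJ/s): mud crabs = 16/11 = 1.45, isopods = 13/15 = 0.867, amphipods = 17/3.2 = 5.31, snails = 28/17 = 1.65, small clams = 12/4.1 = 2.93.
Ranked: amphipods > small clams > snails > mud crabs > isopods.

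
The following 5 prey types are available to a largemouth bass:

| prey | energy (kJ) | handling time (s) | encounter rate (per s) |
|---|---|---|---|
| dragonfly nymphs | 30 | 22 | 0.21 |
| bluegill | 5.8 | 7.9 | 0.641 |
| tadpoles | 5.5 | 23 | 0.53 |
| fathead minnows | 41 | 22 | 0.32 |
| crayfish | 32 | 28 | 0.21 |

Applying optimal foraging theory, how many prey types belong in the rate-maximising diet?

1

Rank by E/h (kJ/s): fathead minnows 1.86, dragonfly nymphs 1.36, crayfish 1.14, bluegill 0.734, tadpoles 0.239. Include each in turn until the next type's E/h falls below the running intake rate.
Rate on top 1: 1.632. dragonfly nymphs: 1.36 < 1.632 → exclude; stop.
Optimal diet: fathead minnows — 1 of 5 types.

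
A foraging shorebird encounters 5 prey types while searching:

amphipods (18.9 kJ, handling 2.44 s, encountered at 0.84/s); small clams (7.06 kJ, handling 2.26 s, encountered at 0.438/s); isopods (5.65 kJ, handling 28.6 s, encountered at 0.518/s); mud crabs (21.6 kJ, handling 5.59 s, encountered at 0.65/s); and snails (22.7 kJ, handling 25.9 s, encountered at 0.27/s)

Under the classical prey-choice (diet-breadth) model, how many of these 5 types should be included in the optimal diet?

Profitabilities (E/h, kJ/s): amphipods 7.75, mud crabs 3.86, small clams 3.12, snails 0.876, isopods 0.198. Add prey in this order while the next type's profitability exceeds the intake rate on those already taken.
Rate on top 1: 5.206. mud crabs: 3.86 < 5.206 → exclude; stop.
Optimal diet: amphipods — 1 of 5 types.

1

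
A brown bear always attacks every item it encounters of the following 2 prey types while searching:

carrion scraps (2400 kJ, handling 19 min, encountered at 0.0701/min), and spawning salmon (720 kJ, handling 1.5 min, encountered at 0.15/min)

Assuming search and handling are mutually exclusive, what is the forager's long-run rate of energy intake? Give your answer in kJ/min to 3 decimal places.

Energy encountered per unit search time: 0.0701×2400 + 0.15×720 = 276.2 kJ/min.
Handling time per unit search time: 0.0701×19 + 0.15×1.5 = 1.557.
Rate = 276.2/(1 + 1.557) = 108 kJ/min.

108.037 kJ/min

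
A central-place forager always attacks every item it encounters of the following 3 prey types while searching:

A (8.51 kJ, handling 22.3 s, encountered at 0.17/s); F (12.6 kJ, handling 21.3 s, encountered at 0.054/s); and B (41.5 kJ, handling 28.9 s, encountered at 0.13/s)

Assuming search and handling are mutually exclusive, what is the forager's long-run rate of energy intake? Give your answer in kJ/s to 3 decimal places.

0.776 kJ/s

R = Σλ_iE_i / (1 + Σλ_ih_i)
Numerator: 0.17×8.51 + 0.054×12.6 + 0.13×41.5 = 7.522
Denominator: 1 + 0.17×22.3 + 0.054×21.3 + 0.13×28.9 = 9.698
R = 7.522/9.698 = 0.7756 kJ/s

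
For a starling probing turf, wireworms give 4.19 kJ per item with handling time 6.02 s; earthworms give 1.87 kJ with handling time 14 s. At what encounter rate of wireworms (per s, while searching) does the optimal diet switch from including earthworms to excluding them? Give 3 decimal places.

0.039 per s

The zero-one rule: include earthworms iff E₂/h₂ > λE₁/(1+λh₁). Equality gives the switch point.
λE₁h₂ = E₂ + λE₂h₁ ⇒ λ = E₂/(E₁h₂ − E₂h₁) = 1.87/(58.66 − 11.26) = 0.03945 per s.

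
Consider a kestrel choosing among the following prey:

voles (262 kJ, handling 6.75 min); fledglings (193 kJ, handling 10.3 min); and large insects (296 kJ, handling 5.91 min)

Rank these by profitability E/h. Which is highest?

large insects

In descending order of E/h:
large insects: 296/5.91 = 50.1 kJ/min
voles: 262/6.75 = 38.8 kJ/min
fledglings: 193/10.3 = 18.7 kJ/min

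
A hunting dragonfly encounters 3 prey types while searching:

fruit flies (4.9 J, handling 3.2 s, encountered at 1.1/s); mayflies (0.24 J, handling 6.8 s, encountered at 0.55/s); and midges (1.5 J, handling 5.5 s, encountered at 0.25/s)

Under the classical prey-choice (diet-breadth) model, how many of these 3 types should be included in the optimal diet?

1

E/h in descending order: fruit flies 1.53, midges 0.273, mayflies 0.0353 J/s. The optimal diet is the largest prefix of this list for which every included type satisfies E_i/h_i > R on the types above it.
Rate on top 1: 1.192. midges: 0.273 < 1.192 → exclude; stop.
Optimal diet: fruit flies — 1 of 3 types.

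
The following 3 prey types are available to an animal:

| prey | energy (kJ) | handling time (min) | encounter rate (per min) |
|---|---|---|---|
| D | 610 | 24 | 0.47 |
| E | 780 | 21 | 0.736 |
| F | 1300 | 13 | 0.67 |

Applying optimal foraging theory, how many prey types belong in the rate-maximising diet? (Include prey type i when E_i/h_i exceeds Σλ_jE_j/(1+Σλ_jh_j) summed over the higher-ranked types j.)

Profitabilities (E/h, kJ/min): F 100, E 37.1, D 25.4. Add prey in this order while the next type's profitability exceeds the intake rate on those already taken.
Rate on top 1: 89.7. E: 37.1 < 89.7 → exclude; stop.
Optimal diet: F — 1 of 3 types.

1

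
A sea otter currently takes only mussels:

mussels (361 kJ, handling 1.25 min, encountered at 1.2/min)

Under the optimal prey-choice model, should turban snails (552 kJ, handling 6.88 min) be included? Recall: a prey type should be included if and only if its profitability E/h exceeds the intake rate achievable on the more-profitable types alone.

On mussels alone, R = ΣλE/(1+Σλh) = 433.2/2.5 = 173.3 kJ/min.
Profitability of turban snails: 552/6.88 = 80.23 kJ/min.
Since 80.23 < R, time spent handling turban snails is better spent searching.

No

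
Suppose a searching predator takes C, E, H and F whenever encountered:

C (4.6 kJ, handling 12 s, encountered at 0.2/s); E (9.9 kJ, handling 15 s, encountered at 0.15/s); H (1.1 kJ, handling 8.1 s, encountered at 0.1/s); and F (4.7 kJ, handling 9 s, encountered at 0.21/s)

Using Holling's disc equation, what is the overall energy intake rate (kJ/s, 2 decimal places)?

0.42 kJ/s

R = Σλ_iE_i / (1 + Σλ_ih_i)
Numerator: 0.2×4.6 + 0.15×9.9 + 0.1×1.1 + 0.21×4.7 = 3.502
Denominator: 1 + 0.2×12 + 0.15×15 + 0.1×8.1 + 0.21×9 = 8.35
R = 3.502/8.35 = 0.4194 kJ/s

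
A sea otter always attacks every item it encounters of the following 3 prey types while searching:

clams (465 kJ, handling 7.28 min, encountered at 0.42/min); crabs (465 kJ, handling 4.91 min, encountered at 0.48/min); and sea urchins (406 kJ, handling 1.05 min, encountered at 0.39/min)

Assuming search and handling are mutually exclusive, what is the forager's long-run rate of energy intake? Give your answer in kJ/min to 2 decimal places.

84.53 kJ/min

R = (0.42×465 + 0.48×465 + 0.39×406) / (1 + 0.42×7.28 + 0.48×4.91 + 0.39×1.05) = 576.8/6.824 = 84.53 kJ/min.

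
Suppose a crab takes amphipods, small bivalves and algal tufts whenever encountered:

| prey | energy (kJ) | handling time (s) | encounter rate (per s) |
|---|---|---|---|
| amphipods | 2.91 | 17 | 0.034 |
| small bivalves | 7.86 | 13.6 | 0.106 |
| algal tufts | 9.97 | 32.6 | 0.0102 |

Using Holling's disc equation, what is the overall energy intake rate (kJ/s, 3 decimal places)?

0.308 kJ/s

R = (0.034×2.91 + 0.106×7.86 + 0.0102×9.97) / (1 + 0.034×17 + 0.106×13.6 + 0.0102×32.6) = 1.034/3.352 = 0.3084 kJ/s.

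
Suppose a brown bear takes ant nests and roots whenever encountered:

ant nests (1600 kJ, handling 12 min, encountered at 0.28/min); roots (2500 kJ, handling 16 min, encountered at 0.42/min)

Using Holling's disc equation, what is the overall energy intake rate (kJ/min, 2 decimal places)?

135.20 kJ/min

R = (0.28×1600 + 0.42×2500) / (1 + 0.28×12 + 0.42×16) = 1498/11.08 = 135.2 kJ/min.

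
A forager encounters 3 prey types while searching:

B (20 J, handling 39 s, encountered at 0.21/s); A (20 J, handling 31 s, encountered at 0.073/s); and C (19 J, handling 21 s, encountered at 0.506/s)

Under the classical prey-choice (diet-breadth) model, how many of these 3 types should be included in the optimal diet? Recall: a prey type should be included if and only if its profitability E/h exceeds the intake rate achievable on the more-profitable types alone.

Rank by E/h (J/s): C 0.905, A 0.645, B 0.513. Include each in turn until the next type's E/h falls below the running intake rate.
Rate on top 1: 0.8269. A: 0.645 < 0.8269 → exclude; stop.
Optimal diet: C — 1 of 3 types.

1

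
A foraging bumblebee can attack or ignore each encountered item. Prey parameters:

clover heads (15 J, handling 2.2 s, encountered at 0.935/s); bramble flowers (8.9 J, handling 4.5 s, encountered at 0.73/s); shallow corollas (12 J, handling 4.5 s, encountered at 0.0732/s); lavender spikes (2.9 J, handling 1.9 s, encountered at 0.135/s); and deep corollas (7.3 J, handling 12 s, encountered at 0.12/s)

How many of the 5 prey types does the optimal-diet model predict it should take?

1

Rank by E/h (J/s): clover heads 6.82, shallow corollas 2.67, bramble flowers 1.98, lavender spikes 1.53, deep corollas 0.608. Include each in turn until the next type's E/h falls below the running intake rate.
Rate on top 1: 4.588. shallow corollas: 2.67 < 4.588 → exclude; stop.
Optimal diet: clover heads — 1 of 5 types.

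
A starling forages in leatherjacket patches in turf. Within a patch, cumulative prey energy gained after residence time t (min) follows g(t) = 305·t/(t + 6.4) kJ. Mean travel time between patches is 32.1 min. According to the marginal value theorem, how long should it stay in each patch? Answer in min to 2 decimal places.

14.33 min

Maximise g(t)/(T+t): set derivative to zero → g'(t)(T+t) = g(t).
g'(t) = 305·6.4/(t + 6.4)². Setting 305·6.4/(t+6.4)² = 305t/[(t+6.4)(32.1+t)] gives 6.4(32.1+t) = t(t+6.4), so t² = 6.4×32.1 = 205.4.
t* = √205.4 = 14.33 min.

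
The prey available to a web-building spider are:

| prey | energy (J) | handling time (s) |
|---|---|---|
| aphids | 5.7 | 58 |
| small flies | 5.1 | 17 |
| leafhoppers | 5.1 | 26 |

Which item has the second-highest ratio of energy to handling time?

Profitability E/h (J/s): aphids = 5.7/58 = 0.0983, small flies = 5.1/17 = 0.3, leafhoppers = 5.1/26 = 0.196.
Ranked: small flies > leafhoppers > aphids.

leafhoppers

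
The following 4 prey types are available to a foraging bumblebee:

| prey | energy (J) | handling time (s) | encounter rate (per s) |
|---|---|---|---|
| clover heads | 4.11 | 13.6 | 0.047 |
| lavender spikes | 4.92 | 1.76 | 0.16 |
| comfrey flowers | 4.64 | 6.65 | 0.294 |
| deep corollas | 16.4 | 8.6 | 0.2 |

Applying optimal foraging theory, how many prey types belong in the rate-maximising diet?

Rank by E/h (J/s): lavender spikes 2.8, deep corollas 1.91, comfrey flowers 0.698, clover heads 0.302. Include each in turn until the next type's E/h falls below the running intake rate.
Rate on top 1: 0.6142. deep corollas: 1.91 > 0.6142 → include.
Rate on top 2: 1.355. comfrey flowers: 0.698 < 1.355 → exclude; stop.
Optimal diet: lavender spikes, deep corollas — 2 of 4 types.

2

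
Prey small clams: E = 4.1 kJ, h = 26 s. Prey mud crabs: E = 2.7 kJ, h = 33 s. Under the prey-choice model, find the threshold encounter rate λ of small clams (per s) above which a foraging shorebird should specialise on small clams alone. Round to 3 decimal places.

At the threshold, the rate on small clams alone equals the profitability of mud crabs: λ·4.1/(1 + λ·26) = 2.7/33 = 0.08182.
Rearranging, λ(4.1 − 0.08182×26) = 0.08182, so λ = 0.08182/1.973 = 0.04147 per s.

0.041 per s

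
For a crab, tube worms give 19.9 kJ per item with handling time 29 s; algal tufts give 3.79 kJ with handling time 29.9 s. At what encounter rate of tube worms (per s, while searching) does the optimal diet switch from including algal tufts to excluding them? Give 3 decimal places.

The zero-one rule: include algal tufts iff E₂/h₂ > λE₁/(1+λh₁). Equality gives the switch point.
λE₁h₂ = E₂ + λE₂h₁ ⇒ λ = E₂/(E₁h₂ − E₂h₁) = 3.79/(595 − 109.9) = 0.007813 per s.

0.008 per s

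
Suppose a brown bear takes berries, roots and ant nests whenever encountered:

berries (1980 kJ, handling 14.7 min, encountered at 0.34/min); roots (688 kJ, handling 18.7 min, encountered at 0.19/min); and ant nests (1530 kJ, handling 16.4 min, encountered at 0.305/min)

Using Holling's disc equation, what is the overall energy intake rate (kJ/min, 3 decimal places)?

87.306 kJ/min

R = Σλ_iE_i / (1 + Σλ_ih_i)
Numerator: 0.34×1980 + 0.19×688 + 0.305×1530 = 1271
Denominator: 1 + 0.34×14.7 + 0.19×18.7 + 0.305×16.4 = 14.55
R = 1271/14.55 = 87.31 kJ/min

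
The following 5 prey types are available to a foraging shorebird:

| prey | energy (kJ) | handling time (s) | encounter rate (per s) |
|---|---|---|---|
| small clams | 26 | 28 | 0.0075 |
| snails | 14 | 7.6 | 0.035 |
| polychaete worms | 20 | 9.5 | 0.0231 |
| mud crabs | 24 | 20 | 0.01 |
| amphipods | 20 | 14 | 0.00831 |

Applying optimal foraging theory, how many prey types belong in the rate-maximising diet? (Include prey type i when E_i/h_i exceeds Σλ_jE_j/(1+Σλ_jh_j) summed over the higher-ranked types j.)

Rank by E/h (kJ/s): polychaete worms 2.11, snails 1.84, amphipods 1.43, mud crabs 1.2, small clams 0.929. Include each in turn until the next type's E/h falls below the running intake rate.
Rate on top 1: 0.3789. snails: 1.84 > 0.3789 → include.
Rate on top 2: 0.6409. amphipods: 1.43 > 0.6409 → include.
Rate on top 3: 0.6981. mud crabs: 1.2 > 0.6981 → include.
Rate on top 4: 0.7538. small clams: 0.929 > 0.7538 → include.
Optimal diet: polychaete worms, snails, amphipods, mud crabs, small clams — 5 of 5 types.

5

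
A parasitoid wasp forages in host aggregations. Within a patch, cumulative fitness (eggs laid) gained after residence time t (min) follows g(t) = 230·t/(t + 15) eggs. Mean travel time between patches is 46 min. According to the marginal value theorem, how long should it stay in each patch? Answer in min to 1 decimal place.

26.3 min

Maximise g(t)/(T+t): set derivative to zero → g'(t)(T+t) = g(t).
g'(t) = 230·15/(t + 15)². Setting 230·15/(t+15)² = 230t/[(t+15)(46+t)] gives 15(46+t) = t(t+15), so t² = 15×46 = 690.
t* = √690 = 26.27 min.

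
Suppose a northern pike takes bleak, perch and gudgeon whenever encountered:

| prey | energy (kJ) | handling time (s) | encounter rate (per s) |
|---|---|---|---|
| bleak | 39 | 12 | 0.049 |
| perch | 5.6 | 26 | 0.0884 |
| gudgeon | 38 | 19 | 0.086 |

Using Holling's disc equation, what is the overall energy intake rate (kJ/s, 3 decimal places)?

R = Σλ_iE_i / (1 + Σλ_ih_i)
Numerator: 0.049×39 + 0.0884×5.6 + 0.086×38 = 5.674
Denominator: 1 + 0.049×12 + 0.0884×26 + 0.086×19 = 5.52
R = 5.674/5.52 = 1.028 kJ/s

1.028 kJ/s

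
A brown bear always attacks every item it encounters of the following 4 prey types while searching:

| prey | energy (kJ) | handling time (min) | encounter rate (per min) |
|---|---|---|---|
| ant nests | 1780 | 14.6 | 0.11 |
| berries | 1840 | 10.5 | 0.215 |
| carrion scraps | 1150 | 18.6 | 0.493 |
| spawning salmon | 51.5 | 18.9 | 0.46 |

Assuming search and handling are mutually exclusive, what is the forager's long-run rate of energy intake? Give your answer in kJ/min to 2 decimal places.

52.01 kJ/min

R = (0.11×1780 + 0.215×1840 + 0.493×1150 + 0.46×51.5) / (1 + 0.11×14.6 + 0.215×10.5 + 0.493×18.6 + 0.46×18.9) = 1182/22.73 = 52.01 kJ/min.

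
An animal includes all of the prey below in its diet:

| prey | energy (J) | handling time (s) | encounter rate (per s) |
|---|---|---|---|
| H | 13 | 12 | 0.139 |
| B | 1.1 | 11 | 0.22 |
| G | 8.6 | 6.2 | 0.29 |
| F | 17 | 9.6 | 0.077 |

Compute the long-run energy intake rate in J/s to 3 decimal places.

R = (0.139×13 + 0.22×1.1 + 0.29×8.6 + 0.077×17) / (1 + 0.139×12 + 0.22×11 + 0.29×6.2 + 0.077×9.6) = 5.852/7.625 = 0.7675 J/s.

0.767 J/s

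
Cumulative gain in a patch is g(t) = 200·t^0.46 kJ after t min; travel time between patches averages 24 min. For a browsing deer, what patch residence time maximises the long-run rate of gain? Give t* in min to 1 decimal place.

Maximise g(t)/(T+t): set derivative to zero → g'(t)(T+t) = g(t).
g'(t) = 0.46·200·t^-0.54. Setting 0.46·200·t^-0.54 = 200·t^0.46/(24+t) gives 0.46(24+t) = t, so 0.54·t = 0.46×24.
t* = 0.46×24/0.54 = 20.44 min.

20.4 min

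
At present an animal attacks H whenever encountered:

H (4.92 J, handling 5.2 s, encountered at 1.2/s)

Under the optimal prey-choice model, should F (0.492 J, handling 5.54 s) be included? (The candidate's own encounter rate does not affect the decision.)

No

On H alone, R = ΣλE/(1+Σλh) = 5.904/7.24 = 0.8155 J/s.
Profitability of F: 0.492/5.54 = 0.08881 J/s.
Since 0.08881 < R, time spent handling F is better spent searching.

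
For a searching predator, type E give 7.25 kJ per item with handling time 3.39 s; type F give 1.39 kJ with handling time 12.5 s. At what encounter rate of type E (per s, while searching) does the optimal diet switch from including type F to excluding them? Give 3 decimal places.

The zero-one rule: include type F iff E₂/h₂ > λE₁/(1+λh₁). Equality gives the switch point.
λE₁h₂ = E₂ + λE₂h₁ ⇒ λ = E₂/(E₁h₂ − E₂h₁) = 1.39/(90.62 − 4.712) = 0.01618 per s.

0.016 per s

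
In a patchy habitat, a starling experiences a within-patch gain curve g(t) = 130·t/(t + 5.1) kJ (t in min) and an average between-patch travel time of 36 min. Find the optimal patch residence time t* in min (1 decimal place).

13.5 min

By the marginal value theorem, leave when the instantaneous gain rate g'(t) equals the habitat-wide average g(t)/(T + t).
g'(t) = 130·5.1/(t + 5.1)². Setting 130·5.1/(t+5.1)² = 130t/[(t+5.1)(36+t)] gives 5.1(36+t) = t(t+5.1), so t² = 5.1×36 = 183.6.
t* = √183.6 = 13.55 min.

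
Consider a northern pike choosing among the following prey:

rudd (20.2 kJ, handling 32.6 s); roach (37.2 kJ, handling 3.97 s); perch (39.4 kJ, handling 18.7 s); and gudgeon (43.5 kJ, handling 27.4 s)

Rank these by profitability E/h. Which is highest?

roach

In descending order of E/h:
roach: 37.2/3.97 = 9.37 kJ/s
perch: 39.4/18.7 = 2.11 kJ/s
gudgeon: 43.5/27.4 = 1.59 kJ/s
rudd: 20.2/32.6 = 0.62 kJ/s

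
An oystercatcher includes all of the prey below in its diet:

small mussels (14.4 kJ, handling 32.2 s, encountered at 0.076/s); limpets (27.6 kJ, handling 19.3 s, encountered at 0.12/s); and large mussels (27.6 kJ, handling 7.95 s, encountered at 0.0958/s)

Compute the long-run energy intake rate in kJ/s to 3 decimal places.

1.081 kJ/s

R = Σλ_iE_i / (1 + Σλ_ih_i)
Numerator: 0.076×14.4 + 0.12×27.6 + 0.0958×27.6 = 7.05
Denominator: 1 + 0.076×32.2 + 0.12×19.3 + 0.0958×7.95 = 6.525
R = 7.05/6.525 = 1.081 kJ/s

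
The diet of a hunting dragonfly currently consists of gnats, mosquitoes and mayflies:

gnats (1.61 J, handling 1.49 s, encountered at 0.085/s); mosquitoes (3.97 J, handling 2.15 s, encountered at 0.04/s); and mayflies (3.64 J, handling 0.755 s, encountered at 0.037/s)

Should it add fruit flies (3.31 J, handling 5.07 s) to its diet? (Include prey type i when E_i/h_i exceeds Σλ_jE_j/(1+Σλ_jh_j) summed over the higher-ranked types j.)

Intake rate on the current diet: R = (0.085×1.61 + 0.04×3.97 + 0.037×3.64) / (1 + 0.085×1.49 + 0.04×2.15 + 0.037×0.755) = 0.4303/1.241 = 0.3469 J/s.
Profitability of fruit flies: 3.31/5.07 = 0.6529 J/s.
Since 0.6529 > R, including fruit flies increases the long-run rate.

Yes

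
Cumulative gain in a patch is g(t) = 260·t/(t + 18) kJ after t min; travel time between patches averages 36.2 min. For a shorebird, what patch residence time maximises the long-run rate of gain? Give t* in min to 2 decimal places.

25.53 min

By the marginal value theorem, leave when the instantaneous gain rate g'(t) equals the habitat-wide average g(t)/(T + t).
g'(t) = 260·18/(t + 18)². Setting 260·18/(t+18)² = 260t/[(t+18)(36.2+t)] gives 18(36.2+t) = t(t+18), so t² = 18×36.2 = 651.6.
t* = √651.6 = 25.53 min.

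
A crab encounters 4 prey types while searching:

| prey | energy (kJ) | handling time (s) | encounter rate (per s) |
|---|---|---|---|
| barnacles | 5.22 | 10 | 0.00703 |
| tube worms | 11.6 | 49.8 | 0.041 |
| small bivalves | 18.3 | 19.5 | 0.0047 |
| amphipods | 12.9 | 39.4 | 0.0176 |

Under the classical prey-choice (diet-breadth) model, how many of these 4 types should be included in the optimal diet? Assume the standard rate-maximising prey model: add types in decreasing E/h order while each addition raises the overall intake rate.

Rank by E/h (kJ/s): small bivalves 0.938, barnacles 0.522, amphipods 0.327, tube worms 0.233. Include each in turn until the next type's E/h falls below the running intake rate.
Rate on top 1: 0.07879. barnacles: 0.522 > 0.07879 → include.
Rate on top 2: 0.1056. amphipods: 0.327 > 0.1056 → include.
Rate on top 3: 0.1885. tube worms: 0.233 > 0.1885 → include.
Optimal diet: small bivalves, barnacles, amphipods, tube worms — 4 of 4 types.

4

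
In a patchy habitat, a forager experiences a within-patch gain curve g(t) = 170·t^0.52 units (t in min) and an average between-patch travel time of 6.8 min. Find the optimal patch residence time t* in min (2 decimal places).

7.37 min

Maximise g(t)/(T+t): set derivative to zero → g'(t)(T+t) = g(t).
g'(t) = 0.52·170·t^-0.48. Setting 0.52·170·t^-0.48 = 170·t^0.52/(6.8+t) gives 0.52(6.8+t) = t, so 0.48·t = 0.52×6.8.
t* = 0.52×6.8/0.48 = 7.367 min.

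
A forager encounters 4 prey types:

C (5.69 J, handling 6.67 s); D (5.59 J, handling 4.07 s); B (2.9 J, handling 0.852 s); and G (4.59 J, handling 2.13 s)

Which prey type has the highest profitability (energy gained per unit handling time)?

B

Profitability E/h (J/s): C = 5.69/6.67 = 0.853, D = 5.59/4.07 = 1.37, B = 2.9/0.852 = 3.4, G = 4.59/2.13 = 2.15.
Ranked: B > G > D > C.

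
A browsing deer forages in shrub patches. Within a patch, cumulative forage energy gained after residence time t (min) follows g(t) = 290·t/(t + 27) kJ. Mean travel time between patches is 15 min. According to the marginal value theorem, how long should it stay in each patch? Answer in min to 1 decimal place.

Maximise g(t)/(T+t): set derivative to zero → g'(t)(T+t) = g(t).
g'(t) = 290·27/(t + 27)². Setting 290·27/(t+27)² = 290t/[(t+27)(15+t)] gives 27(15+t) = t(t+27), so t² = 27×15 = 405.
t* = √405 = 20.12 min.

20.1 min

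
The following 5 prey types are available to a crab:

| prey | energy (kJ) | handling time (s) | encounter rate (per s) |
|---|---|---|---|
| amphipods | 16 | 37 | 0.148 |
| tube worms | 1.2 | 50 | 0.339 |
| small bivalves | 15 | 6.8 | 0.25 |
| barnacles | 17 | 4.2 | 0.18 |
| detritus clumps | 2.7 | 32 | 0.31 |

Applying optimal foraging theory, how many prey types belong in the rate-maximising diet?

2

Rank by E/h (kJ/s): barnacles 4.05, small bivalves 2.21, amphipods 0.432, detritus clumps 0.0844, tube worms 0.024. Include each in turn until the next type's E/h falls below the running intake rate.
Rate on top 1: 1.743. small bivalves: 2.21 > 1.743 → include.
Rate on top 2: 1.97. amphipods: 0.432 < 1.97 → exclude; stop.
Optimal diet: barnacles, small bivalves — 2 of 5 types.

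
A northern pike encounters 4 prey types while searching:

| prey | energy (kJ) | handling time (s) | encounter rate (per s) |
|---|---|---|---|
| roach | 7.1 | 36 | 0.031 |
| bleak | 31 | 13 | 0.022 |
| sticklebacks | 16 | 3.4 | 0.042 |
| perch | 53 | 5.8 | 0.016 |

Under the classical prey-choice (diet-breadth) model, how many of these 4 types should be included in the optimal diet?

3

Profitabilities (E/h, kJ/s): perch 9.14, sticklebacks 4.71, bleak 2.38, roach 0.197. Add prey in this order while the next type's profitability exceeds the intake rate on those already taken.
Rate on top 1: 0.776. sticklebacks: 4.71 > 0.776 → include.
Rate on top 2: 1.23. bleak: 2.38 > 1.23 → include.
Rate on top 3: 1.447. roach: 0.197 < 1.447 → exclude; stop.
Optimal diet: perch, sticklebacks, bleak — 3 of 4 types.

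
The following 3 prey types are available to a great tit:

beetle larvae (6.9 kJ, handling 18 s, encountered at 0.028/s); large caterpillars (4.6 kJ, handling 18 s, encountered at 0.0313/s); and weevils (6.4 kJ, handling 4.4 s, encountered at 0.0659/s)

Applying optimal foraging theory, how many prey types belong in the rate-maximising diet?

2

Rank by E/h (kJ/s): weevils 1.45, beetle larvae 0.383, large caterpillars 0.256. Include each in turn until the next type's E/h falls below the running intake rate.
Rate on top 1: 0.327. beetle larvae: 0.383 > 0.327 → include.
Rate on top 2: 0.3428. large caterpillars: 0.256 < 0.3428 → exclude; stop.
Optimal diet: weevils, beetle larvae — 2 of 3 types.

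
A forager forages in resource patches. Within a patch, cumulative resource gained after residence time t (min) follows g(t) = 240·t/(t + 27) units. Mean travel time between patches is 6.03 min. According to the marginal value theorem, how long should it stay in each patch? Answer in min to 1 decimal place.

By the marginal value theorem, leave when the instantaneous gain rate g'(t) equals the habitat-wide average g(t)/(T + t).
g'(t) = 240·27/(t + 27)². Setting 240·27/(t+27)² = 240t/[(t+27)(6.03+t)] gives 27(6.03+t) = t(t+27), so t² = 27×6.03 = 162.8.
t* = √162.8 = 12.76 min.

12.8 min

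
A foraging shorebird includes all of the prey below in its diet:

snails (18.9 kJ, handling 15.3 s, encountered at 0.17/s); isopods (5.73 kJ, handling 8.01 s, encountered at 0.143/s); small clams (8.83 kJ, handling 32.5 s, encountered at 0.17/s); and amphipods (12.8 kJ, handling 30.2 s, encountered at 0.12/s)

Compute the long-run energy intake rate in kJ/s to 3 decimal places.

0.509 kJ/s

Energy encountered per unit search time: 0.17×18.9 + 0.143×5.73 + 0.17×8.83 + 0.12×12.8 = 7.069 kJ/s.
Handling time per unit search time: 0.17×15.3 + 0.143×8.01 + 0.17×32.5 + 0.12×30.2 = 12.9.
Rate = 7.069/(1 + 12.9) = 0.5088 kJ/s.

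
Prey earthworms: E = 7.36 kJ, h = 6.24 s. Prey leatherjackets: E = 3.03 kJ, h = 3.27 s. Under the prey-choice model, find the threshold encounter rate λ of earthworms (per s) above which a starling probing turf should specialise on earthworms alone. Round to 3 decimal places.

0.587 per s

The zero-one rule: include leatherjackets iff E₂/h₂ > λE₁/(1+λh₁). Equality gives the switch point.
λE₁h₂ = E₂ + λE₂h₁ ⇒ λ = E₂/(E₁h₂ − E₂h₁) = 3.03/(24.07 − 18.91) = 0.5872 per s.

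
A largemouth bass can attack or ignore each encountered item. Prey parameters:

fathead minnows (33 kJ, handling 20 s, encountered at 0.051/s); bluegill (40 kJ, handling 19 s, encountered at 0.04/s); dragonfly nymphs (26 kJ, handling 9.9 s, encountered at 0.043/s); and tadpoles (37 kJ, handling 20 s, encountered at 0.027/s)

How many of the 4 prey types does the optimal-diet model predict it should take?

E/h in descending order: dragonfly nymphs 2.63, bluegill 2.11, tadpoles 1.85, fathead minnows 1.65 kJ/s. The optimal diet is the largest prefix of this list for which every included type satisfies E_i/h_i > R on the types above it.
Rate on top 1: 0.7842. bluegill: 2.11 > 0.7842 → include.
Rate on top 2: 1.244. tadpoles: 1.85 > 1.244 → include.
Rate on top 3: 1.364. fathead minnows: 1.65 > 1.364 → include.
Optimal diet: dragonfly nymphs, bluegill, tadpoles, fathead minnows — 4 of 4 types.

4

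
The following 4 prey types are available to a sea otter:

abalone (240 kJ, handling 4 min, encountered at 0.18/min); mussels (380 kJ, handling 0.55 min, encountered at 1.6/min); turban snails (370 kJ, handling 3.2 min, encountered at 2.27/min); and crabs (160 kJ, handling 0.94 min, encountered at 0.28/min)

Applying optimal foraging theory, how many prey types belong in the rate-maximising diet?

1

Rank by E/h (kJ/min): mussels 691, crabs 170, turban snails 116, abalone 60. Include each in turn until the next type's E/h falls below the running intake rate.
Rate on top 1: 323.4. crabs: 170 < 323.4 → exclude; stop.
Optimal diet: mussels — 1 of 4 types.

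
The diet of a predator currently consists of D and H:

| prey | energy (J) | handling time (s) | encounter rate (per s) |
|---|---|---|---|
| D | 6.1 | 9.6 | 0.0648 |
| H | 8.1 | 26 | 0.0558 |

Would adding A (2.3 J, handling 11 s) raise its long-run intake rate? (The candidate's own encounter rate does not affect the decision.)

Intake rate on the current diet: R = (0.0648×6.1 + 0.0558×8.1) / (1 + 0.0648×9.6 + 0.0558×26) = 0.8473/3.073 = 0.2757 J/s.
A: E/h = 2.3/11 = 0.2091 J/s.
0.2091 < 0.2757, so adding A would lower the average — exclude it.

No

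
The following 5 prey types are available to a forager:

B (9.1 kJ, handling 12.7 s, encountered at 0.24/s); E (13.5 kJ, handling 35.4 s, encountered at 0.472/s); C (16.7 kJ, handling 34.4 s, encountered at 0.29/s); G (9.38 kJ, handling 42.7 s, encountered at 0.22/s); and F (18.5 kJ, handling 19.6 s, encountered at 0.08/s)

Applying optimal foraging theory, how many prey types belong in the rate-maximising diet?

Rank by E/h (kJ/s): F 0.944, B 0.717, C 0.485, E 0.381, G 0.22. Include each in turn until the next type's E/h falls below the running intake rate.
Rate on top 1: 0.5763. B: 0.717 > 0.5763 → include.
Rate on top 2: 0.6524. C: 0.485 < 0.6524 → exclude; stop.
Optimal diet: F, B — 2 of 5 types.

2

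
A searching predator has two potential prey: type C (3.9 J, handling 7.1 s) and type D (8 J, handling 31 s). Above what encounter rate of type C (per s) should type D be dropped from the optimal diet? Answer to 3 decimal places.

At the threshold, the rate on type C alone equals the profitability of type D: λ·3.9/(1 + λ·7.1) = 8/31 = 0.2581.
Rearranging, λ(3.9 − 0.2581×7.1) = 0.2581, so λ = 0.2581/2.068 = 0.1248 per s.

0.125 per s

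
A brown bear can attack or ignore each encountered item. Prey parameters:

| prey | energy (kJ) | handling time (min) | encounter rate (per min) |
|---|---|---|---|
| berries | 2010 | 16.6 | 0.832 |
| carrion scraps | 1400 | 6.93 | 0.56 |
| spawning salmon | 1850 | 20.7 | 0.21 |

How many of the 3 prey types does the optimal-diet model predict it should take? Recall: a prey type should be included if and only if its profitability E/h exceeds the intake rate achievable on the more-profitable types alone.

1

Profitabilities (E/h, kJ/min): carrion scraps 202, berries 121, spawning salmon 89.4. Add prey in this order while the next type's profitability exceeds the intake rate on those already taken.
Rate on top 1: 160.6. berries: 121 < 160.6 → exclude; stop.
Optimal diet: carrion scraps — 1 of 3 types.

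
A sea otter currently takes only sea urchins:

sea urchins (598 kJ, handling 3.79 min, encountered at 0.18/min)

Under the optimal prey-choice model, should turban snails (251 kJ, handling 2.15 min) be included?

Yes

Intake rate on the current diet: R = (0.18×598) / (1 + 0.18×3.79) = 107.6/1.682 = 63.99 kJ/min.
turban snails: E/h = 251/2.15 = 116.7 kJ/min.
Since 116.7 > R, including turban snails increases the long-run rate.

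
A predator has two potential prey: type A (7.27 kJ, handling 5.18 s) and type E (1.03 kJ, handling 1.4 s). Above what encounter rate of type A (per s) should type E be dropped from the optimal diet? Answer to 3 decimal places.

Drop type E once their profitability E₂/h₂ falls below the rate achievable on type A alone: E₂/h₂ = λE₁/(1 + λh₁).
Solve for λ: λE₁h₂ = E₂(1 + λh₁) → λ(E₁h₂ − E₂h₁) = E₂ → λ = E₂/(E₁h₂ − E₂h₁).
λ = 1.03/(7.27×1.4 − 1.03×5.18) = 1.03/4.843 = 0.2127 per s.

0.213 per s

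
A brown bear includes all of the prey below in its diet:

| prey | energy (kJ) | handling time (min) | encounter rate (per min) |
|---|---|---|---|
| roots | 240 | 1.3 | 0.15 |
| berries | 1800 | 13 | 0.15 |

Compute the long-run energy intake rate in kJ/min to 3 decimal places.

97.297 kJ/min

R = Σλ_iE_i / (1 + Σλ_ih_i)
Numerator: 0.15×240 + 0.15×1800 = 306
Denominator: 1 + 0.15×1.3 + 0.15×13 = 3.145
R = 306/3.145 = 97.3 kJ/min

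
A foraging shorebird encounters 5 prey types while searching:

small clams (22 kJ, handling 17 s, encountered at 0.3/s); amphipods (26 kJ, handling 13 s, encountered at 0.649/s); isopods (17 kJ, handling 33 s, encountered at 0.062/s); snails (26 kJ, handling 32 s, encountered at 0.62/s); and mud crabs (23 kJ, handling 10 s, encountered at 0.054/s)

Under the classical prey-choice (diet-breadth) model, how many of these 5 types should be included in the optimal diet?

Rank by E/h (kJ/s): mud crabs 2.3, amphipods 2, small clams 1.29, snails 0.812, isopods 0.515. Include each in turn until the next type's E/h falls below the running intake rate.
Rate on top 1: 0.8065. amphipods: 2 > 0.8065 → include.
Rate on top 2: 1.816. small clams: 1.29 < 1.816 → exclude; stop.
Optimal diet: mud crabs, amphipods — 2 of 5 types.

2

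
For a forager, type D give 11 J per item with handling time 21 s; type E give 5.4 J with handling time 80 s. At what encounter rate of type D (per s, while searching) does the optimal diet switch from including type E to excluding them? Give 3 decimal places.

0.007 per s

Drop type E once their profitability E₂/h₂ falls below the rate achievable on type D alone: E₂/h₂ = λE₁/(1 + λh₁).
Solve for λ: λE₁h₂ = E₂(1 + λh₁) → λ(E₁h₂ − E₂h₁) = E₂ → λ = E₂/(E₁h₂ − E₂h₁).
λ = 5.4/(11×80 − 5.4×21) = 5.4/766.6 = 0.007044 per s.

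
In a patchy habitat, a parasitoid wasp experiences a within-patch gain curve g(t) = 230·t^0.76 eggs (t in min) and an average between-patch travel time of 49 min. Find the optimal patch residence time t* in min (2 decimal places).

155.17 min

Optimal t* satisfies g'(t*) = g(t*)/(T + t*).
g'(t) = 0.76·230·t^-0.24. Setting 0.76·230·t^-0.24 = 230·t^0.76/(49+t) gives 0.76(49+t) = t, so 0.24·t = 0.76×49.
t* = 0.76×49/0.24 = 155.2 min.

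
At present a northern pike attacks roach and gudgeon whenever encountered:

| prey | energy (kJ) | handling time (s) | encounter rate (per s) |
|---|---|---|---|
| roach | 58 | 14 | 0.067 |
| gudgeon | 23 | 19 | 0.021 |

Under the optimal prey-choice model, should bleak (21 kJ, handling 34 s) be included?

No

On roach and gudgeon alone, R = ΣλE/(1+Σλh) = 4.369/2.337 = 1.869 kJ/s.
Profitability of bleak: 21/34 = 0.6176 kJ/s.
0.6176 < 1.869, so adding bleak would lower the average — exclude it.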